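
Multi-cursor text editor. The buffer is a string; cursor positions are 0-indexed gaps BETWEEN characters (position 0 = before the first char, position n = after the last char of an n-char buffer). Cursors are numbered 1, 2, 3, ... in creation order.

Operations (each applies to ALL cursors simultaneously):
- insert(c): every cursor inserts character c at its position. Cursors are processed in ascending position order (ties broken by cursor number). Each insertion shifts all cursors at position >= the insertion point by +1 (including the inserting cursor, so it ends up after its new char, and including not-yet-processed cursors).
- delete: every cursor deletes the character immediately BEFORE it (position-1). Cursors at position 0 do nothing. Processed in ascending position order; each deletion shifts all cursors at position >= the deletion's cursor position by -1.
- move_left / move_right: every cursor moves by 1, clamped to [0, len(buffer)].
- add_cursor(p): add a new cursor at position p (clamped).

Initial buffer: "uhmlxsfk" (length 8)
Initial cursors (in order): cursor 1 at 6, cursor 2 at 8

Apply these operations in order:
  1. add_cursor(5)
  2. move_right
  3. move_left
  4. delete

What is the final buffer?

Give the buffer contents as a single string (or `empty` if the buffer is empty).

After op 1 (add_cursor(5)): buffer="uhmlxsfk" (len 8), cursors c3@5 c1@6 c2@8, authorship ........
After op 2 (move_right): buffer="uhmlxsfk" (len 8), cursors c3@6 c1@7 c2@8, authorship ........
After op 3 (move_left): buffer="uhmlxsfk" (len 8), cursors c3@5 c1@6 c2@7, authorship ........
After op 4 (delete): buffer="uhmlk" (len 5), cursors c1@4 c2@4 c3@4, authorship .....

Answer: uhmlk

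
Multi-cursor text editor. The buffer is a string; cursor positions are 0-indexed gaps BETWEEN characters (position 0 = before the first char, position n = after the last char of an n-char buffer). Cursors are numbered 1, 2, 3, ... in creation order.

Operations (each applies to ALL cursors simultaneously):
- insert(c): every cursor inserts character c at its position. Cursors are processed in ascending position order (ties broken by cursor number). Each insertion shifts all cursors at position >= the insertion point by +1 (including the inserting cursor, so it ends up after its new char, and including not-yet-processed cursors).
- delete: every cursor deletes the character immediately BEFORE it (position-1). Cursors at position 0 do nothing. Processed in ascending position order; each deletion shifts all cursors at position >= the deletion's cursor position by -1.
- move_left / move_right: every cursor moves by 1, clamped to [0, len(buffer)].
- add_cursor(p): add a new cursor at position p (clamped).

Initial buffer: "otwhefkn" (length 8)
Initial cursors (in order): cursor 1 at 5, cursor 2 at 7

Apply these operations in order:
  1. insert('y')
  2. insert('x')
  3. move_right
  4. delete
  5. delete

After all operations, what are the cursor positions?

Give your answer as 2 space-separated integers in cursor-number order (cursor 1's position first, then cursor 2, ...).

Answer: 6 8

Derivation:
After op 1 (insert('y')): buffer="otwheyfkyn" (len 10), cursors c1@6 c2@9, authorship .....1..2.
After op 2 (insert('x')): buffer="otwheyxfkyxn" (len 12), cursors c1@7 c2@11, authorship .....11..22.
After op 3 (move_right): buffer="otwheyxfkyxn" (len 12), cursors c1@8 c2@12, authorship .....11..22.
After op 4 (delete): buffer="otwheyxkyx" (len 10), cursors c1@7 c2@10, authorship .....11.22
After op 5 (delete): buffer="otwheyky" (len 8), cursors c1@6 c2@8, authorship .....1.2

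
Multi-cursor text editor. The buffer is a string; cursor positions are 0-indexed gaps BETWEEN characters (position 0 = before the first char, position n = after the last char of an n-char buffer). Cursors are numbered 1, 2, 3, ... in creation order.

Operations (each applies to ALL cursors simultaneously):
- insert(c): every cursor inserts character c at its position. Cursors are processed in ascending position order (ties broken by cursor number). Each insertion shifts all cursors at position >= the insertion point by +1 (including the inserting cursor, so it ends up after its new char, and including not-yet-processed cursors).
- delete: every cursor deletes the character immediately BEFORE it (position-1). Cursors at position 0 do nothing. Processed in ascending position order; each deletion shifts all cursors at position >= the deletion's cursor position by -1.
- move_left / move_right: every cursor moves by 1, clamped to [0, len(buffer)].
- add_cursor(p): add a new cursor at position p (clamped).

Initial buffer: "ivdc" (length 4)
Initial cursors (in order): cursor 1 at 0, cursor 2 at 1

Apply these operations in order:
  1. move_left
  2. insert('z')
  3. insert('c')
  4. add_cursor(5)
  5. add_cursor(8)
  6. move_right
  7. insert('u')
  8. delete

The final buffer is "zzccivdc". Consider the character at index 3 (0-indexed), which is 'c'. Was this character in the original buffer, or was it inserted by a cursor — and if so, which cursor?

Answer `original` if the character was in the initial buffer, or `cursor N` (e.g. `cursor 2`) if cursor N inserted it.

After op 1 (move_left): buffer="ivdc" (len 4), cursors c1@0 c2@0, authorship ....
After op 2 (insert('z')): buffer="zzivdc" (len 6), cursors c1@2 c2@2, authorship 12....
After op 3 (insert('c')): buffer="zzccivdc" (len 8), cursors c1@4 c2@4, authorship 1212....
After op 4 (add_cursor(5)): buffer="zzccivdc" (len 8), cursors c1@4 c2@4 c3@5, authorship 1212....
After op 5 (add_cursor(8)): buffer="zzccivdc" (len 8), cursors c1@4 c2@4 c3@5 c4@8, authorship 1212....
After op 6 (move_right): buffer="zzccivdc" (len 8), cursors c1@5 c2@5 c3@6 c4@8, authorship 1212....
After op 7 (insert('u')): buffer="zzcciuuvudcu" (len 12), cursors c1@7 c2@7 c3@9 c4@12, authorship 1212.12.3..4
After op 8 (delete): buffer="zzccivdc" (len 8), cursors c1@5 c2@5 c3@6 c4@8, authorship 1212....
Authorship (.=original, N=cursor N): 1 2 1 2 . . . .
Index 3: author = 2

Answer: cursor 2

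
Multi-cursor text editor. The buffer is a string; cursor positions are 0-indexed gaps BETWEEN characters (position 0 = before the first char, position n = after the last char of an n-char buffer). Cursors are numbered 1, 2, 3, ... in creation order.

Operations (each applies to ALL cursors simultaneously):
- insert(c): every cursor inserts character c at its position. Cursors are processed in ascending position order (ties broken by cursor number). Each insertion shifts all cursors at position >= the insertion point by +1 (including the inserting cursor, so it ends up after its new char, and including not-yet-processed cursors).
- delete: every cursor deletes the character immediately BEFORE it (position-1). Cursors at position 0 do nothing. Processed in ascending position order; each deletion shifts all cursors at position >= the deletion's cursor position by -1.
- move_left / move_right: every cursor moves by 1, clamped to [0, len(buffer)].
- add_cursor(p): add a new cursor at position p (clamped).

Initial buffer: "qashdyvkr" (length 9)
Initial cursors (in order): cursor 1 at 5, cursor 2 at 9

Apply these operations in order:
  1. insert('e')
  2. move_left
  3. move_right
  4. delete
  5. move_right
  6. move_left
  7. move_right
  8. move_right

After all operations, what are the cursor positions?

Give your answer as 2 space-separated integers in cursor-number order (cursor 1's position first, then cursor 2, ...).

After op 1 (insert('e')): buffer="qashdeyvkre" (len 11), cursors c1@6 c2@11, authorship .....1....2
After op 2 (move_left): buffer="qashdeyvkre" (len 11), cursors c1@5 c2@10, authorship .....1....2
After op 3 (move_right): buffer="qashdeyvkre" (len 11), cursors c1@6 c2@11, authorship .....1....2
After op 4 (delete): buffer="qashdyvkr" (len 9), cursors c1@5 c2@9, authorship .........
After op 5 (move_right): buffer="qashdyvkr" (len 9), cursors c1@6 c2@9, authorship .........
After op 6 (move_left): buffer="qashdyvkr" (len 9), cursors c1@5 c2@8, authorship .........
After op 7 (move_right): buffer="qashdyvkr" (len 9), cursors c1@6 c2@9, authorship .........
After op 8 (move_right): buffer="qashdyvkr" (len 9), cursors c1@7 c2@9, authorship .........

Answer: 7 9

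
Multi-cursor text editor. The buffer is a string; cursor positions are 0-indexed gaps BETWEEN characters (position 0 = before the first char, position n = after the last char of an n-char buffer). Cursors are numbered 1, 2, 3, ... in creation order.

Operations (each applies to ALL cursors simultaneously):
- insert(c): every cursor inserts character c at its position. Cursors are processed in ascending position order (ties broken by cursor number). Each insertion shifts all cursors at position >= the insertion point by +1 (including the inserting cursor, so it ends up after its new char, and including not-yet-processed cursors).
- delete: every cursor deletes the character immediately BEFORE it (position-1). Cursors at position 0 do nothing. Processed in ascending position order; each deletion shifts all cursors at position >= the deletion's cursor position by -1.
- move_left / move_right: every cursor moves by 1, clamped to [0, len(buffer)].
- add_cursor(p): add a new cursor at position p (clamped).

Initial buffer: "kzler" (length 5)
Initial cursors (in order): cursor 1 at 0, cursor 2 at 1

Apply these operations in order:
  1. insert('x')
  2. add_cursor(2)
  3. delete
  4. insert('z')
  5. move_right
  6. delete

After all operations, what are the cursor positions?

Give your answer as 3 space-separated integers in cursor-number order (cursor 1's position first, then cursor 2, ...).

Answer: 1 1 1

Derivation:
After op 1 (insert('x')): buffer="xkxzler" (len 7), cursors c1@1 c2@3, authorship 1.2....
After op 2 (add_cursor(2)): buffer="xkxzler" (len 7), cursors c1@1 c3@2 c2@3, authorship 1.2....
After op 3 (delete): buffer="zler" (len 4), cursors c1@0 c2@0 c3@0, authorship ....
After op 4 (insert('z')): buffer="zzzzler" (len 7), cursors c1@3 c2@3 c3@3, authorship 123....
After op 5 (move_right): buffer="zzzzler" (len 7), cursors c1@4 c2@4 c3@4, authorship 123....
After op 6 (delete): buffer="zler" (len 4), cursors c1@1 c2@1 c3@1, authorship 1...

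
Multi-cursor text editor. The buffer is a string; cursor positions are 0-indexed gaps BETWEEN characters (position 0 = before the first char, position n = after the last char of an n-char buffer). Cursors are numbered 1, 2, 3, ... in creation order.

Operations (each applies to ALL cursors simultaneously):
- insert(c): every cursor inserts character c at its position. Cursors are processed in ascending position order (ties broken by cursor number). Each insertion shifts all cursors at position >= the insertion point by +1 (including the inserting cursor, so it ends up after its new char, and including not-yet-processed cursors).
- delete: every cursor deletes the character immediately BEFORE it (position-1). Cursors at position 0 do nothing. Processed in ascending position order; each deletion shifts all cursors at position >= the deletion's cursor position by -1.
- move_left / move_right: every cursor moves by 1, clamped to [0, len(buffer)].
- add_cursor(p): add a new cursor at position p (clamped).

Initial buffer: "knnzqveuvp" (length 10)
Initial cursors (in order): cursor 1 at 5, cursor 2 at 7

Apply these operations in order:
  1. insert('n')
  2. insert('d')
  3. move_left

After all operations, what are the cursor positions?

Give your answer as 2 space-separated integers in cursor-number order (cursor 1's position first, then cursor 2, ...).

Answer: 6 10

Derivation:
After op 1 (insert('n')): buffer="knnzqnvenuvp" (len 12), cursors c1@6 c2@9, authorship .....1..2...
After op 2 (insert('d')): buffer="knnzqndvenduvp" (len 14), cursors c1@7 c2@11, authorship .....11..22...
After op 3 (move_left): buffer="knnzqndvenduvp" (len 14), cursors c1@6 c2@10, authorship .....11..22...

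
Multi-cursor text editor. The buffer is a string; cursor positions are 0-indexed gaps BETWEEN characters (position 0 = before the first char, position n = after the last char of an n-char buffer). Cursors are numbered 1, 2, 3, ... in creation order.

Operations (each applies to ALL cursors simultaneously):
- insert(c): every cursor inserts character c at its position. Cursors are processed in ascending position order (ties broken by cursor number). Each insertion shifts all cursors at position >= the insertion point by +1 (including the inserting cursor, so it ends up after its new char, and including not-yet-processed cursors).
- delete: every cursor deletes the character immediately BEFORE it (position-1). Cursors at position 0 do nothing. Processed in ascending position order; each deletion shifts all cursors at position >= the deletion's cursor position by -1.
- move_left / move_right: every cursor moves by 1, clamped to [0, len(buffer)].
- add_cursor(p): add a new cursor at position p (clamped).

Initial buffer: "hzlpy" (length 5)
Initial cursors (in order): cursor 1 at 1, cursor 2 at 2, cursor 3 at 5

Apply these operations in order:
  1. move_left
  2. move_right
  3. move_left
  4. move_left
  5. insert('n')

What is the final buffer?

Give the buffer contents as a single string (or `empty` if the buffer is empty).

Answer: nnhzlnpy

Derivation:
After op 1 (move_left): buffer="hzlpy" (len 5), cursors c1@0 c2@1 c3@4, authorship .....
After op 2 (move_right): buffer="hzlpy" (len 5), cursors c1@1 c2@2 c3@5, authorship .....
After op 3 (move_left): buffer="hzlpy" (len 5), cursors c1@0 c2@1 c3@4, authorship .....
After op 4 (move_left): buffer="hzlpy" (len 5), cursors c1@0 c2@0 c3@3, authorship .....
After op 5 (insert('n')): buffer="nnhzlnpy" (len 8), cursors c1@2 c2@2 c3@6, authorship 12...3..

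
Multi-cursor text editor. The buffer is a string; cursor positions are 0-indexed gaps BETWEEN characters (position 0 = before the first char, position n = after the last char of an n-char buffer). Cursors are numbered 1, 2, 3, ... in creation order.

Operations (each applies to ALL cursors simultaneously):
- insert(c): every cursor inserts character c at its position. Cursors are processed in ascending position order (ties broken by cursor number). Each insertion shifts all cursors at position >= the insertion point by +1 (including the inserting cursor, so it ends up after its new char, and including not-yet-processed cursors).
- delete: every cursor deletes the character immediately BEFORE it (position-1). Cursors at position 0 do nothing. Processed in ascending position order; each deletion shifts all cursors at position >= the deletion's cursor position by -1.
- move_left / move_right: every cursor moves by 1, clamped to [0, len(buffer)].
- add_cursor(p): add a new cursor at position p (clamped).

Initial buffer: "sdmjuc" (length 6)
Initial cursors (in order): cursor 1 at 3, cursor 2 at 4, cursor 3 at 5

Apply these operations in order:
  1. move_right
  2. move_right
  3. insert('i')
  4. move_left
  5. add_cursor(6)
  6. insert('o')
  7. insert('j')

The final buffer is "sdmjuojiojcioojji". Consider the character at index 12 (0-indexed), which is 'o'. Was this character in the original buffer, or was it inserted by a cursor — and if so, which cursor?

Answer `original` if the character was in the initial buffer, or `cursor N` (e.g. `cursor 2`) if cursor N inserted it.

After op 1 (move_right): buffer="sdmjuc" (len 6), cursors c1@4 c2@5 c3@6, authorship ......
After op 2 (move_right): buffer="sdmjuc" (len 6), cursors c1@5 c2@6 c3@6, authorship ......
After op 3 (insert('i')): buffer="sdmjuicii" (len 9), cursors c1@6 c2@9 c3@9, authorship .....1.23
After op 4 (move_left): buffer="sdmjuicii" (len 9), cursors c1@5 c2@8 c3@8, authorship .....1.23
After op 5 (add_cursor(6)): buffer="sdmjuicii" (len 9), cursors c1@5 c4@6 c2@8 c3@8, authorship .....1.23
After op 6 (insert('o')): buffer="sdmjuoiociooi" (len 13), cursors c1@6 c4@8 c2@12 c3@12, authorship .....114.2233
After op 7 (insert('j')): buffer="sdmjuojiojcioojji" (len 17), cursors c1@7 c4@10 c2@16 c3@16, authorship .....11144.223233
Authorship (.=original, N=cursor N): . . . . . 1 1 1 4 4 . 2 2 3 2 3 3
Index 12: author = 2

Answer: cursor 2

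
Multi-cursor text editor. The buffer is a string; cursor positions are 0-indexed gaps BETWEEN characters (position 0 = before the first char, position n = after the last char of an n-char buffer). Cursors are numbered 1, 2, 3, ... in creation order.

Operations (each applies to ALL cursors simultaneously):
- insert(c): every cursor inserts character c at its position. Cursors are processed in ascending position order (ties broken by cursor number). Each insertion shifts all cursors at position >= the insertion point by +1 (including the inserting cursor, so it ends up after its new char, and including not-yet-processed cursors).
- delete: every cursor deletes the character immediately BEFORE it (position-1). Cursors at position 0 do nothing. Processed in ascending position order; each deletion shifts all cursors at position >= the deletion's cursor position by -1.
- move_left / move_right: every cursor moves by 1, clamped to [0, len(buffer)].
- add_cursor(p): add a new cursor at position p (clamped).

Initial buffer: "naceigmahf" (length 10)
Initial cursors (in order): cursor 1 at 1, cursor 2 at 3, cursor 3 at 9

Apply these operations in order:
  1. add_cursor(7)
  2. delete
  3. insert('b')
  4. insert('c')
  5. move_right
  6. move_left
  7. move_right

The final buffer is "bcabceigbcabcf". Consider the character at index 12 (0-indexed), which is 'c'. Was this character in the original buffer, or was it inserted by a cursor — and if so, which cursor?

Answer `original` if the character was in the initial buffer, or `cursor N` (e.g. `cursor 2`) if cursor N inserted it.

After op 1 (add_cursor(7)): buffer="naceigmahf" (len 10), cursors c1@1 c2@3 c4@7 c3@9, authorship ..........
After op 2 (delete): buffer="aeigaf" (len 6), cursors c1@0 c2@1 c4@4 c3@5, authorship ......
After op 3 (insert('b')): buffer="babeigbabf" (len 10), cursors c1@1 c2@3 c4@7 c3@9, authorship 1.2...4.3.
After op 4 (insert('c')): buffer="bcabceigbcabcf" (len 14), cursors c1@2 c2@5 c4@10 c3@13, authorship 11.22...44.33.
After op 5 (move_right): buffer="bcabceigbcabcf" (len 14), cursors c1@3 c2@6 c4@11 c3@14, authorship 11.22...44.33.
After op 6 (move_left): buffer="bcabceigbcabcf" (len 14), cursors c1@2 c2@5 c4@10 c3@13, authorship 11.22...44.33.
After op 7 (move_right): buffer="bcabceigbcabcf" (len 14), cursors c1@3 c2@6 c4@11 c3@14, authorship 11.22...44.33.
Authorship (.=original, N=cursor N): 1 1 . 2 2 . . . 4 4 . 3 3 .
Index 12: author = 3

Answer: cursor 3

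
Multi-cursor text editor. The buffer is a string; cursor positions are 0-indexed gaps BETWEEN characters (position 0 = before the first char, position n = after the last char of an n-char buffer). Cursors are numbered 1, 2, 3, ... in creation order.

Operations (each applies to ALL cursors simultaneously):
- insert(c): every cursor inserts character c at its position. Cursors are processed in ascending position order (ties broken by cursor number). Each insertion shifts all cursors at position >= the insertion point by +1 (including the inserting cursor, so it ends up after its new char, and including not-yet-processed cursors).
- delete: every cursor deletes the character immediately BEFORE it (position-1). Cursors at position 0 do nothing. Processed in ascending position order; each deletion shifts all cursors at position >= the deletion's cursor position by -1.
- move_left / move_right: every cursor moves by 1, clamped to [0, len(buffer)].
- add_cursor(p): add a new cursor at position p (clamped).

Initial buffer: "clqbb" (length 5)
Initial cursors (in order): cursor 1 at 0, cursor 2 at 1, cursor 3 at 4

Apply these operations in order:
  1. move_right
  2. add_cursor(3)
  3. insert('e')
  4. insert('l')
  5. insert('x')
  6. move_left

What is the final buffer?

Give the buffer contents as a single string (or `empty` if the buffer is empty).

After op 1 (move_right): buffer="clqbb" (len 5), cursors c1@1 c2@2 c3@5, authorship .....
After op 2 (add_cursor(3)): buffer="clqbb" (len 5), cursors c1@1 c2@2 c4@3 c3@5, authorship .....
After op 3 (insert('e')): buffer="celeqebbe" (len 9), cursors c1@2 c2@4 c4@6 c3@9, authorship .1.2.4..3
After op 4 (insert('l')): buffer="cellelqelbbel" (len 13), cursors c1@3 c2@6 c4@9 c3@13, authorship .11.22.44..33
After op 5 (insert('x')): buffer="celxlelxqelxbbelx" (len 17), cursors c1@4 c2@8 c4@12 c3@17, authorship .111.222.444..333
After op 6 (move_left): buffer="celxlelxqelxbbelx" (len 17), cursors c1@3 c2@7 c4@11 c3@16, authorship .111.222.444..333

Answer: celxlelxqelxbbelx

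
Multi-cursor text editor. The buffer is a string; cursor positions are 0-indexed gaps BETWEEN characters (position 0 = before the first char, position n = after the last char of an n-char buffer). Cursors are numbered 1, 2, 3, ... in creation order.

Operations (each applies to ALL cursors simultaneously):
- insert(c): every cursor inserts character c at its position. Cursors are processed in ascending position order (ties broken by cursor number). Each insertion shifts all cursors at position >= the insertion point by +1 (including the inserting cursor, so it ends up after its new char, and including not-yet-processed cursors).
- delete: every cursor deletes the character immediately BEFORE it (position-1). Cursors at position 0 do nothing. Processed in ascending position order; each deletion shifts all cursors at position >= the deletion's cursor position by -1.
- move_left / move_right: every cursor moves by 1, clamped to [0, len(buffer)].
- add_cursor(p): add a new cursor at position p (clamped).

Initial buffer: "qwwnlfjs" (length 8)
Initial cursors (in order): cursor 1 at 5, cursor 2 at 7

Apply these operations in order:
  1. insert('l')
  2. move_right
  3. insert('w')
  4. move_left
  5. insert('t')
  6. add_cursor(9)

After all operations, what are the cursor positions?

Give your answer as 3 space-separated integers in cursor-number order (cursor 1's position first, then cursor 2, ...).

Answer: 8 13 9

Derivation:
After op 1 (insert('l')): buffer="qwwnllfjls" (len 10), cursors c1@6 c2@9, authorship .....1..2.
After op 2 (move_right): buffer="qwwnllfjls" (len 10), cursors c1@7 c2@10, authorship .....1..2.
After op 3 (insert('w')): buffer="qwwnllfwjlsw" (len 12), cursors c1@8 c2@12, authorship .....1.1.2.2
After op 4 (move_left): buffer="qwwnllfwjlsw" (len 12), cursors c1@7 c2@11, authorship .....1.1.2.2
After op 5 (insert('t')): buffer="qwwnllftwjlstw" (len 14), cursors c1@8 c2@13, authorship .....1.11.2.22
After op 6 (add_cursor(9)): buffer="qwwnllftwjlstw" (len 14), cursors c1@8 c3@9 c2@13, authorship .....1.11.2.22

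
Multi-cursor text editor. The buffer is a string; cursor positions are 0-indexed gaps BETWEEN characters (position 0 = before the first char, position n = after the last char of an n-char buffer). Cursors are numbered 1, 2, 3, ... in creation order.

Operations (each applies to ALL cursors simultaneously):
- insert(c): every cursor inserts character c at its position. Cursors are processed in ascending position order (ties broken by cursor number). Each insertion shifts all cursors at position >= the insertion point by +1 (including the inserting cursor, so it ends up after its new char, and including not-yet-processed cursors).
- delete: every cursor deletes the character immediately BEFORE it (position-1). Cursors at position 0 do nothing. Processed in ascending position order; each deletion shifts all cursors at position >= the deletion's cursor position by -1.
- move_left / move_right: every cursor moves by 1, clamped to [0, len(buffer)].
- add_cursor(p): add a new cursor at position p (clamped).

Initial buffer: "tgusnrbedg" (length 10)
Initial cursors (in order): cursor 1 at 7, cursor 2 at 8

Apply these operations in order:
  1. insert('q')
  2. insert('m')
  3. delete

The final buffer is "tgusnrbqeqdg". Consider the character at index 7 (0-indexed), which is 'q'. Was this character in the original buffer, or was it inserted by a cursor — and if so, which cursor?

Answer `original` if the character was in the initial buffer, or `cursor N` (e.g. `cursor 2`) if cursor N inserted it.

Answer: cursor 1

Derivation:
After op 1 (insert('q')): buffer="tgusnrbqeqdg" (len 12), cursors c1@8 c2@10, authorship .......1.2..
After op 2 (insert('m')): buffer="tgusnrbqmeqmdg" (len 14), cursors c1@9 c2@12, authorship .......11.22..
After op 3 (delete): buffer="tgusnrbqeqdg" (len 12), cursors c1@8 c2@10, authorship .......1.2..
Authorship (.=original, N=cursor N): . . . . . . . 1 . 2 . .
Index 7: author = 1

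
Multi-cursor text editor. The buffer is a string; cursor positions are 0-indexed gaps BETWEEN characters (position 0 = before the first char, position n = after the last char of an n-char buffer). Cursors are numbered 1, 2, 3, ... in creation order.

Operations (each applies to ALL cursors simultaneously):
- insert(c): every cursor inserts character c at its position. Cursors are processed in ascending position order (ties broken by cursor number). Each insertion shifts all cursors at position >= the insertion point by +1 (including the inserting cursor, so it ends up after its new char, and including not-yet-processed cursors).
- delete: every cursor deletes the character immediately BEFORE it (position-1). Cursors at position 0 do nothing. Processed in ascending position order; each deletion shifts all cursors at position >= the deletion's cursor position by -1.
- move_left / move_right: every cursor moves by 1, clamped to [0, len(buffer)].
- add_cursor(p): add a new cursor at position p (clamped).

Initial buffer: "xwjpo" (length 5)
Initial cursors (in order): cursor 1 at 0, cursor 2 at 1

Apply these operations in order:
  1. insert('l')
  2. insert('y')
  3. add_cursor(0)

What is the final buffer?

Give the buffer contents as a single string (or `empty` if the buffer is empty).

Answer: lyxlywjpo

Derivation:
After op 1 (insert('l')): buffer="lxlwjpo" (len 7), cursors c1@1 c2@3, authorship 1.2....
After op 2 (insert('y')): buffer="lyxlywjpo" (len 9), cursors c1@2 c2@5, authorship 11.22....
After op 3 (add_cursor(0)): buffer="lyxlywjpo" (len 9), cursors c3@0 c1@2 c2@5, authorship 11.22....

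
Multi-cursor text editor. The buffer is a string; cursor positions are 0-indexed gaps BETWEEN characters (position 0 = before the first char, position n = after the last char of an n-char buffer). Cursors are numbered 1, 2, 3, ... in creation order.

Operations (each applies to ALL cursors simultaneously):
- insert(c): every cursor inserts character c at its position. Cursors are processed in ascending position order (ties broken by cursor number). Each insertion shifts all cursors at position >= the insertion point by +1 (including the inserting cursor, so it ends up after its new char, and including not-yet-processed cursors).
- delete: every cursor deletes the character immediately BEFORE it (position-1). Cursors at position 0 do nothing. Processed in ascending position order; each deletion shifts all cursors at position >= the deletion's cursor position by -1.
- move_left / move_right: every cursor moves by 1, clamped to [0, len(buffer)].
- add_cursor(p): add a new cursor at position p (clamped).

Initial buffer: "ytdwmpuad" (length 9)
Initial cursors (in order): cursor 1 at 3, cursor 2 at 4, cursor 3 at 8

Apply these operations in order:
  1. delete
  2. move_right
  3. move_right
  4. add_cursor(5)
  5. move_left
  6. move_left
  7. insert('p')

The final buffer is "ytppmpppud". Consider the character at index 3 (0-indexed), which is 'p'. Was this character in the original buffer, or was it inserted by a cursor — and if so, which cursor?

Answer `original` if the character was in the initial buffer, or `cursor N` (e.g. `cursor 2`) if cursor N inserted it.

After op 1 (delete): buffer="ytmpud" (len 6), cursors c1@2 c2@2 c3@5, authorship ......
After op 2 (move_right): buffer="ytmpud" (len 6), cursors c1@3 c2@3 c3@6, authorship ......
After op 3 (move_right): buffer="ytmpud" (len 6), cursors c1@4 c2@4 c3@6, authorship ......
After op 4 (add_cursor(5)): buffer="ytmpud" (len 6), cursors c1@4 c2@4 c4@5 c3@6, authorship ......
After op 5 (move_left): buffer="ytmpud" (len 6), cursors c1@3 c2@3 c4@4 c3@5, authorship ......
After op 6 (move_left): buffer="ytmpud" (len 6), cursors c1@2 c2@2 c4@3 c3@4, authorship ......
After op 7 (insert('p')): buffer="ytppmpppud" (len 10), cursors c1@4 c2@4 c4@6 c3@8, authorship ..12.4.3..
Authorship (.=original, N=cursor N): . . 1 2 . 4 . 3 . .
Index 3: author = 2

Answer: cursor 2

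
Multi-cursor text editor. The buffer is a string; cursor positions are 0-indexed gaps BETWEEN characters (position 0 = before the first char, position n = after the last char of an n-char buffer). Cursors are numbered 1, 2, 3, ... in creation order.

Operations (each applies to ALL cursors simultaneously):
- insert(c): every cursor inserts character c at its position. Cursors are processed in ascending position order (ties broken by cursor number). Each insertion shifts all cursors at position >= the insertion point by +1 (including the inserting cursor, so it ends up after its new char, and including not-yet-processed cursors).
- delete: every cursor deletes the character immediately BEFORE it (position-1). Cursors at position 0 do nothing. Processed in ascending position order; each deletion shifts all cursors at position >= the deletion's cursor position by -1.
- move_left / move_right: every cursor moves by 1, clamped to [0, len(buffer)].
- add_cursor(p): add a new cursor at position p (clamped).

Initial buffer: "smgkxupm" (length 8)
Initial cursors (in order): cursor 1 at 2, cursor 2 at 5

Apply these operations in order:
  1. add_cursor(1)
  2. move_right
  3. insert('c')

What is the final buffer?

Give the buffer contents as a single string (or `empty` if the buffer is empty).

Answer: smcgckxucpm

Derivation:
After op 1 (add_cursor(1)): buffer="smgkxupm" (len 8), cursors c3@1 c1@2 c2@5, authorship ........
After op 2 (move_right): buffer="smgkxupm" (len 8), cursors c3@2 c1@3 c2@6, authorship ........
After op 3 (insert('c')): buffer="smcgckxucpm" (len 11), cursors c3@3 c1@5 c2@9, authorship ..3.1...2..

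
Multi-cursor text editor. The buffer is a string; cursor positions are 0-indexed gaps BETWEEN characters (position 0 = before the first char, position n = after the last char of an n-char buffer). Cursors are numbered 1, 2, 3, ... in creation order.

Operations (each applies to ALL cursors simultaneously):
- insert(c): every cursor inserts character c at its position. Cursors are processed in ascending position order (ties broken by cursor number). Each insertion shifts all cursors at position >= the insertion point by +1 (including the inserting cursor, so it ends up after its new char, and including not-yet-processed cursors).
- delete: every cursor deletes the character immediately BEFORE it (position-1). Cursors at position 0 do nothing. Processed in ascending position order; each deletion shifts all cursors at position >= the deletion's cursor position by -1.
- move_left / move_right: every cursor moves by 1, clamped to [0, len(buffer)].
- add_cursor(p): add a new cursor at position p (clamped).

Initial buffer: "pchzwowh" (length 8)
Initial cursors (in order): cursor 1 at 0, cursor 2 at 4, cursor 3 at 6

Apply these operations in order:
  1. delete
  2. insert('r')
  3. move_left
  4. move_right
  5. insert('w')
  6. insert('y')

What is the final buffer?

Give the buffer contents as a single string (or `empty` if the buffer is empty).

After op 1 (delete): buffer="pchwwh" (len 6), cursors c1@0 c2@3 c3@4, authorship ......
After op 2 (insert('r')): buffer="rpchrwrwh" (len 9), cursors c1@1 c2@5 c3@7, authorship 1...2.3..
After op 3 (move_left): buffer="rpchrwrwh" (len 9), cursors c1@0 c2@4 c3@6, authorship 1...2.3..
After op 4 (move_right): buffer="rpchrwrwh" (len 9), cursors c1@1 c2@5 c3@7, authorship 1...2.3..
After op 5 (insert('w')): buffer="rwpchrwwrwwh" (len 12), cursors c1@2 c2@7 c3@10, authorship 11...22.33..
After op 6 (insert('y')): buffer="rwypchrwywrwywh" (len 15), cursors c1@3 c2@9 c3@13, authorship 111...222.333..

Answer: rwypchrwywrwywh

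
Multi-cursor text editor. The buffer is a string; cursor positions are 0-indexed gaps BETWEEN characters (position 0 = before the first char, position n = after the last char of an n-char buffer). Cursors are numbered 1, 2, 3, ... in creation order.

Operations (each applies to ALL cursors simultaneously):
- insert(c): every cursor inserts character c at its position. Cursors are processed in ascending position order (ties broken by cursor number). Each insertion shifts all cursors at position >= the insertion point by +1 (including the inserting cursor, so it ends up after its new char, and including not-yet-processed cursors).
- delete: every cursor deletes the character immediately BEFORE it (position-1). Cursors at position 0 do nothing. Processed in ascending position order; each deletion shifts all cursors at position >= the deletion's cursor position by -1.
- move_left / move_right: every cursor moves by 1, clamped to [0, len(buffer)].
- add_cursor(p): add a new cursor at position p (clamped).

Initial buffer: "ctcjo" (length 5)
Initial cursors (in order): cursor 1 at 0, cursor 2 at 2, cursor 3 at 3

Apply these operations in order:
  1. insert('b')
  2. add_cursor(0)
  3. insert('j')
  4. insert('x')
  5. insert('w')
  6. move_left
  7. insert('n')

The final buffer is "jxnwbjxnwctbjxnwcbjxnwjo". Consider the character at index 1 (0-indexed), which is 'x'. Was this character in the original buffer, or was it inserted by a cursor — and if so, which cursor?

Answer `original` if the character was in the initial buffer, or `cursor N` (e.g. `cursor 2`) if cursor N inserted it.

After op 1 (insert('b')): buffer="bctbcbjo" (len 8), cursors c1@1 c2@4 c3@6, authorship 1..2.3..
After op 2 (add_cursor(0)): buffer="bctbcbjo" (len 8), cursors c4@0 c1@1 c2@4 c3@6, authorship 1..2.3..
After op 3 (insert('j')): buffer="jbjctbjcbjjo" (len 12), cursors c4@1 c1@3 c2@7 c3@10, authorship 411..22.33..
After op 4 (insert('x')): buffer="jxbjxctbjxcbjxjo" (len 16), cursors c4@2 c1@5 c2@10 c3@14, authorship 44111..222.333..
After op 5 (insert('w')): buffer="jxwbjxwctbjxwcbjxwjo" (len 20), cursors c4@3 c1@7 c2@13 c3@18, authorship 4441111..2222.3333..
After op 6 (move_left): buffer="jxwbjxwctbjxwcbjxwjo" (len 20), cursors c4@2 c1@6 c2@12 c3@17, authorship 4441111..2222.3333..
After op 7 (insert('n')): buffer="jxnwbjxnwctbjxnwcbjxnwjo" (len 24), cursors c4@3 c1@8 c2@15 c3@21, authorship 444411111..22222.33333..
Authorship (.=original, N=cursor N): 4 4 4 4 1 1 1 1 1 . . 2 2 2 2 2 . 3 3 3 3 3 . .
Index 1: author = 4

Answer: cursor 4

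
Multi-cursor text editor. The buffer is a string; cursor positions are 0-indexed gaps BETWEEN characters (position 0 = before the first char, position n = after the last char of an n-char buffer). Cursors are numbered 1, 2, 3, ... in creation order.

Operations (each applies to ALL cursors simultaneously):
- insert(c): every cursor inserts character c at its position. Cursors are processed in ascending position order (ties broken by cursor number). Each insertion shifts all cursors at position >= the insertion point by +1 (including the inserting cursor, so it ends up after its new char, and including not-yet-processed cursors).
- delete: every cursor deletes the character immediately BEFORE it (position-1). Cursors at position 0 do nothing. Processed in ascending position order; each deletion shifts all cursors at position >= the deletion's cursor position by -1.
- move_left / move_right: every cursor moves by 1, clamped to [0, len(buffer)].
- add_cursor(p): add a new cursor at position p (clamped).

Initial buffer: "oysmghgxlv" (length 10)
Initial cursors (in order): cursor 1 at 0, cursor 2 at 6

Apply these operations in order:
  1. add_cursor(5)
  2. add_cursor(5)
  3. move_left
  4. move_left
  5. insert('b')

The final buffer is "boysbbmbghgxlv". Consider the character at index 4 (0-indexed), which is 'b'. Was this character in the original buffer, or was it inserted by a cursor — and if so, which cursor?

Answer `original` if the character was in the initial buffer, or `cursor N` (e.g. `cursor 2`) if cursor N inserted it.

After op 1 (add_cursor(5)): buffer="oysmghgxlv" (len 10), cursors c1@0 c3@5 c2@6, authorship ..........
After op 2 (add_cursor(5)): buffer="oysmghgxlv" (len 10), cursors c1@0 c3@5 c4@5 c2@6, authorship ..........
After op 3 (move_left): buffer="oysmghgxlv" (len 10), cursors c1@0 c3@4 c4@4 c2@5, authorship ..........
After op 4 (move_left): buffer="oysmghgxlv" (len 10), cursors c1@0 c3@3 c4@3 c2@4, authorship ..........
After op 5 (insert('b')): buffer="boysbbmbghgxlv" (len 14), cursors c1@1 c3@6 c4@6 c2@8, authorship 1...34.2......
Authorship (.=original, N=cursor N): 1 . . . 3 4 . 2 . . . . . .
Index 4: author = 3

Answer: cursor 3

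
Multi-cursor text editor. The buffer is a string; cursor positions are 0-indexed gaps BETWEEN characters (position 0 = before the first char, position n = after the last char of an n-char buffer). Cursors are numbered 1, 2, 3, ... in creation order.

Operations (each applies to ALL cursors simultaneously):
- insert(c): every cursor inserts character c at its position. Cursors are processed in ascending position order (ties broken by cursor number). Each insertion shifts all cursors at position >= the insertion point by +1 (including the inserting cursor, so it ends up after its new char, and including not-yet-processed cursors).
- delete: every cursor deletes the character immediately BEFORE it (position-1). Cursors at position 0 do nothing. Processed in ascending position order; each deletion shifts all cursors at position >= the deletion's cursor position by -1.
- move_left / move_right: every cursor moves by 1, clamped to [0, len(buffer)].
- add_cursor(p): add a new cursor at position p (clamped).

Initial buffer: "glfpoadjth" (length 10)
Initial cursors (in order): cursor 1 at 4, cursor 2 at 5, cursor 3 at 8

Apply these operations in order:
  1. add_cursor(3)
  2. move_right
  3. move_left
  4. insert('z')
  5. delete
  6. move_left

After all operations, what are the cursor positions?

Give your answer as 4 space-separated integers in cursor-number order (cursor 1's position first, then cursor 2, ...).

After op 1 (add_cursor(3)): buffer="glfpoadjth" (len 10), cursors c4@3 c1@4 c2@5 c3@8, authorship ..........
After op 2 (move_right): buffer="glfpoadjth" (len 10), cursors c4@4 c1@5 c2@6 c3@9, authorship ..........
After op 3 (move_left): buffer="glfpoadjth" (len 10), cursors c4@3 c1@4 c2@5 c3@8, authorship ..........
After op 4 (insert('z')): buffer="glfzpzozadjzth" (len 14), cursors c4@4 c1@6 c2@8 c3@12, authorship ...4.1.2...3..
After op 5 (delete): buffer="glfpoadjth" (len 10), cursors c4@3 c1@4 c2@5 c3@8, authorship ..........
After op 6 (move_left): buffer="glfpoadjth" (len 10), cursors c4@2 c1@3 c2@4 c3@7, authorship ..........

Answer: 3 4 7 2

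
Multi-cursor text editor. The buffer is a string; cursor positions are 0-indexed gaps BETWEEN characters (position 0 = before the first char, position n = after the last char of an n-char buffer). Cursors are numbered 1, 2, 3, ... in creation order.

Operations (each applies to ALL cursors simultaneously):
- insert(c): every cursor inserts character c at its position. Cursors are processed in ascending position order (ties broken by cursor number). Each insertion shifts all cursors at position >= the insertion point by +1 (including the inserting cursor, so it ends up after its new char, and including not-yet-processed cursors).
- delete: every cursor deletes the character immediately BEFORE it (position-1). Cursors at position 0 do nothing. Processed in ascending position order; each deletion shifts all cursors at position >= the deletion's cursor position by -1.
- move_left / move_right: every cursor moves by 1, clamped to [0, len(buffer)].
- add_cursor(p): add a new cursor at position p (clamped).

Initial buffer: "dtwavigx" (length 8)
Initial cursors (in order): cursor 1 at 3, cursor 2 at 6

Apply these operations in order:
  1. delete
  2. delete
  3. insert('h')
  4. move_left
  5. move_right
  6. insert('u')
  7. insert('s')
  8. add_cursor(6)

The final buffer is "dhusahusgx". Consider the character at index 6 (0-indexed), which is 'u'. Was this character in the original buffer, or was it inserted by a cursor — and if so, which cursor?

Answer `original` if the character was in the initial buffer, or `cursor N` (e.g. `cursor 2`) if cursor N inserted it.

After op 1 (delete): buffer="dtavgx" (len 6), cursors c1@2 c2@4, authorship ......
After op 2 (delete): buffer="dagx" (len 4), cursors c1@1 c2@2, authorship ....
After op 3 (insert('h')): buffer="dhahgx" (len 6), cursors c1@2 c2@4, authorship .1.2..
After op 4 (move_left): buffer="dhahgx" (len 6), cursors c1@1 c2@3, authorship .1.2..
After op 5 (move_right): buffer="dhahgx" (len 6), cursors c1@2 c2@4, authorship .1.2..
After op 6 (insert('u')): buffer="dhuahugx" (len 8), cursors c1@3 c2@6, authorship .11.22..
After op 7 (insert('s')): buffer="dhusahusgx" (len 10), cursors c1@4 c2@8, authorship .111.222..
After op 8 (add_cursor(6)): buffer="dhusahusgx" (len 10), cursors c1@4 c3@6 c2@8, authorship .111.222..
Authorship (.=original, N=cursor N): . 1 1 1 . 2 2 2 . .
Index 6: author = 2

Answer: cursor 2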